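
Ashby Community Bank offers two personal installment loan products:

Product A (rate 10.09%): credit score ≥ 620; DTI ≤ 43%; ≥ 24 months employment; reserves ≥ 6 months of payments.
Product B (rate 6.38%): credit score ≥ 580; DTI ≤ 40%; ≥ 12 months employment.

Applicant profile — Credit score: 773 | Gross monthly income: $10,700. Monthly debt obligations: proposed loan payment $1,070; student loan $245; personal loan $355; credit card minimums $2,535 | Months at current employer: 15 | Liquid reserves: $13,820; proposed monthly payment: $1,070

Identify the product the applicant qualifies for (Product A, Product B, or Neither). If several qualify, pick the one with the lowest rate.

Total debts = (1,070 + 245 + 355 + 2,535) = 4,205; DTI = 4,205/10,700 = 39.3%.
Reserves = 13,820/1,070 = 12.9 months.
Product A: score 773 ≥ 620; DTI 39.3% ≤ 43%; employment 15 < 24 mo; reserves 12.9 ≥ 6 mo → does not qualify.
Product B: score 773 ≥ 580; DTI 39.3% ≤ 40%; employment 15 ≥ 12 mo → qualifies.

Product B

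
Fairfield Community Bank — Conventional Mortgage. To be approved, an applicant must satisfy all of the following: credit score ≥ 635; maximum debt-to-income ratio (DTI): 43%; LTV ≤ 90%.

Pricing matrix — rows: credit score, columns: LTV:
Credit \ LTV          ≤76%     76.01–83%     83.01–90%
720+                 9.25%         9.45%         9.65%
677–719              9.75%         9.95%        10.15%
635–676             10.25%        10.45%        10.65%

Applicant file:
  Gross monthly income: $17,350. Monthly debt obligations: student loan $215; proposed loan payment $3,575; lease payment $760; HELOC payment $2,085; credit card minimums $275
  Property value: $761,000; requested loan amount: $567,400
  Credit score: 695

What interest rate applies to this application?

Credit score 695 ≥ 635; Total monthly debts = (215 + 3,575 + 760 + 2,085 + 275) = 6,910. DTI = 6,910/17,350 = 39.8% ≤ 43%
Loan-to-value = 567,400/761,000 = 74.6% — pass (90% max)
Credit 695 → row 677–719; LTV 74.6% → column ≤76%. Grid cell → 9.75%.

9.75%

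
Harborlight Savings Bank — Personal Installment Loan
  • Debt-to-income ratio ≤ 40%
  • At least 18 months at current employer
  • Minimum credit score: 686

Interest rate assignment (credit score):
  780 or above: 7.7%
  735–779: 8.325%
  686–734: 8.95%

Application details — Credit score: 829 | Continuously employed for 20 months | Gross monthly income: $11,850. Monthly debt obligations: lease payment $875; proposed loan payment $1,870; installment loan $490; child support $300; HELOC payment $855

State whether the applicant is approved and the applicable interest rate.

Credit score 829 ≥ 686 (meets minimum)
Employment 20 ≥ 18 months
Total monthly debts = (875 + 1,870 + 490 + 300 + 855) = 4,390. DTI: 4,390 ÷ 11,850 = 37%, within the 40% cap
All requirements met. Score 829 falls in the 780 or above tier → 7.7%.

Approved at 7.7%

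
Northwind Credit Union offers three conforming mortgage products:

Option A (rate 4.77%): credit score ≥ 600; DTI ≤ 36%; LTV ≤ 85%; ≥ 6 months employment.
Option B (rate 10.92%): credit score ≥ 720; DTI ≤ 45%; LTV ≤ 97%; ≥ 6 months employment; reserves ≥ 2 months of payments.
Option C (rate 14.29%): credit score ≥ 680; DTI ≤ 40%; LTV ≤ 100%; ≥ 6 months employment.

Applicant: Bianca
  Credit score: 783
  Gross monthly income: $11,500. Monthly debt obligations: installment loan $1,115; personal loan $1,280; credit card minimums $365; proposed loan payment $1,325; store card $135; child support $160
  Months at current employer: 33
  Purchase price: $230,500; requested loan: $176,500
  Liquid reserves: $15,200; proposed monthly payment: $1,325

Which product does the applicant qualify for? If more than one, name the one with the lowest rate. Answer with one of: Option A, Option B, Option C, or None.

Option B

Total debts = (1,115 + 1,280 + 365 + 1,325 + 135 + 160) = 4,380; DTI = 4,380/11,500 = 38.1%.
LTV = 176,500/230,500 = 76.6%.
Reserves = 15,200/1,325 = 11.5 months.
Option A: score 783 ≥ 600; DTI 38.1% > 36%; LTV 76.6% ≤ 85%; employment 33 ≥ 6 mo → does not qualify.
Option B: score 783 ≥ 720; DTI 38.1% ≤ 45%; LTV 76.6% ≤ 97%; employment 33 ≥ 6 mo; reserves 11.5 ≥ 2 mo → qualifies.
Option C: score 783 ≥ 680; DTI 38.1% ≤ 40%; LTV 76.6% ≤ 100%; employment 33 ≥ 6 mo → qualifies.
Qualifying: Option B, Option C. Lowest rate is 10.92% → Option B.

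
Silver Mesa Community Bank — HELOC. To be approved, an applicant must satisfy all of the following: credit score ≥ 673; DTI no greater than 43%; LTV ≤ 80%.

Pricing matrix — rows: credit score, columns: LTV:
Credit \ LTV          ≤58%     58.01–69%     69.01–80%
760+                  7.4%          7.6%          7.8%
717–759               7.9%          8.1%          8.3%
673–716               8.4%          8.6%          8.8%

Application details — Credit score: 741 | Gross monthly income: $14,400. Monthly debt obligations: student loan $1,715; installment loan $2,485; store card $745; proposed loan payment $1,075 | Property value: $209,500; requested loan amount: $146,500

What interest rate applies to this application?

Credit score 741 ≥ 673; Total monthly debts = (1,715 + 2,485 + 745 + 1,075) = 6,020. DTI: 6,020 ÷ 14,400 = 41.8%, within the 43% cap
LTV = 146,500/209,500 = 69.9% ≤ 80%
Row: 741 falls in 717–759. Column: 69.9% falls in 69.01–80%. Rate = 8.3%.

8.3%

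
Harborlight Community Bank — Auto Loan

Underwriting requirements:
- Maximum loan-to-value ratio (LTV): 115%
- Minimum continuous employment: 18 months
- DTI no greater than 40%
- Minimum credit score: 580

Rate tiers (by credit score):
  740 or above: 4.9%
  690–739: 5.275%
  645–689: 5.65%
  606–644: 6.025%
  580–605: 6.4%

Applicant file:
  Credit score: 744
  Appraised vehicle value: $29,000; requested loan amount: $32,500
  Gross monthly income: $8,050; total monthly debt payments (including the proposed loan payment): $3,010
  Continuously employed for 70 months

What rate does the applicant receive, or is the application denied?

Approved at 4.9%

Credit score 744 ≥ 580 (meets minimum)
Debt-to-income = 3,010/8,050 = 37.4% — meets 40% limit
LTV: 32,500 ÷ 29,000 = 112.1%, within 115% cap
Employment 70 ≥ 18 months
All requirements met. Score 744 falls in the 740 or above tier → 4.9%.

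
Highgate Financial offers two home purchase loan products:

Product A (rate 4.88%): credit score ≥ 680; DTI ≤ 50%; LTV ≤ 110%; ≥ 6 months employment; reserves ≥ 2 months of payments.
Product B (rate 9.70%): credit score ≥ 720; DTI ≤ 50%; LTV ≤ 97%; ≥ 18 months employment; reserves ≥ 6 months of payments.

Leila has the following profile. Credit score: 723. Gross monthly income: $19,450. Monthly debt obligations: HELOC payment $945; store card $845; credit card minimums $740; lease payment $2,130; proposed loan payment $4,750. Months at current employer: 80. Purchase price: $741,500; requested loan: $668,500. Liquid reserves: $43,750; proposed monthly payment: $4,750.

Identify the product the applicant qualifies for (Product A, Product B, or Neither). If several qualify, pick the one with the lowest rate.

Total debts = (945 + 845 + 740 + 2,130 + 4,750) = 9,410; DTI = 9,410/19,450 = 48.4%.
LTV = 668,500/741,500 = 90.2%.
Reserves = 43,750/4,750 = 9.2 months.
Product A: score 723 ≥ 680; DTI 48.4% ≤ 50%; LTV 90.2% ≤ 110%; employment 80 ≥ 6 mo; reserves 9.2 ≥ 2 mo → qualifies.
Product B: score 723 ≥ 720; DTI 48.4% ≤ 50%; LTV 90.2% ≤ 97%; employment 80 ≥ 18 mo; reserves 9.2 ≥ 6 mo → qualifies.
Qualifying: Product A, Product B. Lowest rate is 4.88% → Product A.

Product A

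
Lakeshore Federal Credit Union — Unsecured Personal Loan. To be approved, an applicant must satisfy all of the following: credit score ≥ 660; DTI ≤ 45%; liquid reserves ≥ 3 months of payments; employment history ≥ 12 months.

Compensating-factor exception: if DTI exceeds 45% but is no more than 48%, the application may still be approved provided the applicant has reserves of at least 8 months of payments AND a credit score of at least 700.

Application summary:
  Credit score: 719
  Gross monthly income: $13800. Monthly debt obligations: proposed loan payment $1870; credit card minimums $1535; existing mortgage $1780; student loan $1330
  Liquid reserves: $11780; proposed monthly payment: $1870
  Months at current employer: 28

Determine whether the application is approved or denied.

Denied

Credit score 719 ≥ 660 (meets base)
Total debts = (1,870 + 1,535 + 1,780 + 1,330) = 6,515. DTI: 6,515 ÷ 13,800 = 47.2%, over the 45% base limit.
Reserves = 11,780/1,870 = 6.3 months ≥ 3
Employment 28 ≥ 12 months
47.2% falls in the override range (45%–48%), so the compensating-factor test applies.
Override check — reserves: 6.3 mo (short of 8); score: 719 (ok).
Override conditions not both satisfied; exception does not apply.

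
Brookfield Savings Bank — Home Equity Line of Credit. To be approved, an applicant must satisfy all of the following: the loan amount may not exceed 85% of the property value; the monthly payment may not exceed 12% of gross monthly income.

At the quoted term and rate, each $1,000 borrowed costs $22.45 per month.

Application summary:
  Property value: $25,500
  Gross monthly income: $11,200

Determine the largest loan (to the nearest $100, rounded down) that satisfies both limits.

$21,600

Payment cap: 12% × $11,200 = $1,344/month.
At $22.45 per $1,000, that supports 1,344/22.45 × 1,000 ≈ $59,866 → $59,800.
LTV cap: 85% × $25,500 = $21,675 → $21,600.
Binding constraint: loan-to-value.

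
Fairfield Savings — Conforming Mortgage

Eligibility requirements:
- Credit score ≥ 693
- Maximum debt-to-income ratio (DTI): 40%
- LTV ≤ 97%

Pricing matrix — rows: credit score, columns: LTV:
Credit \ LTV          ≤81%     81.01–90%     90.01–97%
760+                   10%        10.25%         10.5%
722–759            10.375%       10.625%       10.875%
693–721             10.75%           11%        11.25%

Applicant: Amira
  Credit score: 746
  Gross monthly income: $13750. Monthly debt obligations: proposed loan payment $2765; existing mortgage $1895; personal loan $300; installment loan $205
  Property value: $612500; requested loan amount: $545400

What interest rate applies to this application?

Credit score 746 ≥ 693; Total monthly debts = (2,765 + 1,895 + 300 + 205) = 5,165. Debt-to-income = 5,165/13,750 = 37.6% — meets 40% limit
LTV: 545,400 ÷ 612,500 = 89%, within 97% cap
Credit 746 → row 722–759; LTV 89% → column 81.01–90%. Grid cell → 10.625%.

10.625%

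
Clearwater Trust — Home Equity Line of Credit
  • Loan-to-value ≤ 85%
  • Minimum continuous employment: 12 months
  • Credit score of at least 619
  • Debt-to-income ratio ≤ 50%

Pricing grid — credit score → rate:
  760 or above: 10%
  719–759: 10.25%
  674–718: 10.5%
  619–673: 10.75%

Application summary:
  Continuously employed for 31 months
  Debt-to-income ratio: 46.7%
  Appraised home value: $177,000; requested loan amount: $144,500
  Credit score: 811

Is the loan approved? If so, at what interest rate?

Credit score 811 ≥ 619 (meets minimum)
Employment 31 ≥ 12 months
Debt-to-income 46.7% vs 50% cap — pass
LTV: 144,500 ÷ 177,000 = 81.6%, within 85% cap
All requirements met. Score 811 falls in the 760 or above tier → 10%.

Approved at 10%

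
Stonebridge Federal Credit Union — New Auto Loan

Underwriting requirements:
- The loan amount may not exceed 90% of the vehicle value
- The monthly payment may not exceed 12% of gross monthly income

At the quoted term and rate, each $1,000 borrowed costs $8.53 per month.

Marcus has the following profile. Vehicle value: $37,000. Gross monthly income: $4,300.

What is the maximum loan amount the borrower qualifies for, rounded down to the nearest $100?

Payment cap: 12% × $4,300 = $516/month.
At $8.53 per $1,000, that supports 516/8.53 × 1,000 ≈ $60,492 → $60,400.
LTV cap: 90% × $37,000 = $33,300 → $33,300.
Binding constraint: loan-to-value.

$33,300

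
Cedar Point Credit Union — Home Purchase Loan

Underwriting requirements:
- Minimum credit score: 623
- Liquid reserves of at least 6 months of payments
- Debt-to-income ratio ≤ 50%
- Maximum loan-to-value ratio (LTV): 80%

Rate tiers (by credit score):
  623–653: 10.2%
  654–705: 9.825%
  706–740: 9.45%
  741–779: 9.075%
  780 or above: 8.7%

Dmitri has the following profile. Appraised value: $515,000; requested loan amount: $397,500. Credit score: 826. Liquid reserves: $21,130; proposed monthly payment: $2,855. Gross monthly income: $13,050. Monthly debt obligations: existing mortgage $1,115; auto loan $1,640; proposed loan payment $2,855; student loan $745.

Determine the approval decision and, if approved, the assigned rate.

Approved at 8.7%

Credit score 826 ≥ 623 (meets minimum)
Reserves = 21,130/2,855 = 7.4 months ≥ 6
LTV = 397,500/515,000 = 77.2% ≤ 80%
Total monthly debts = (1,115 + 1,640 + 2,855 + 745) = 6,355. DTI = 6,355/13,050 = 48.7% ≤ 50%
All requirements met. Score 826 falls in the 780 or above tier → 8.7%.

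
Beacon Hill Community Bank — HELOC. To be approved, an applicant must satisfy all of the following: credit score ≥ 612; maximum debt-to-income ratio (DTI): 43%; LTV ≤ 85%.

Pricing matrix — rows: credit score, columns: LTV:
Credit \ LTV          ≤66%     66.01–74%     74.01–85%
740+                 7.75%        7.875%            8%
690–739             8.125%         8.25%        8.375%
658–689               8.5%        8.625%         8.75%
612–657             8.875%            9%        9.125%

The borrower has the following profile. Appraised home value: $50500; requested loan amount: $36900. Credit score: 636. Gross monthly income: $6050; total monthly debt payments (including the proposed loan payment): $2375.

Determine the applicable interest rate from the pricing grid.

Credit score 636 ≥ 612; Debt-to-income = 2,375/6,050 = 39.3% — meets 43% limit
LTV = 36,900/50,500 = 73.1% ≤ 85%
Row: 636 falls in 612–657. Column: 73.1% falls in 66.01–74%. Rate = 9%.

9%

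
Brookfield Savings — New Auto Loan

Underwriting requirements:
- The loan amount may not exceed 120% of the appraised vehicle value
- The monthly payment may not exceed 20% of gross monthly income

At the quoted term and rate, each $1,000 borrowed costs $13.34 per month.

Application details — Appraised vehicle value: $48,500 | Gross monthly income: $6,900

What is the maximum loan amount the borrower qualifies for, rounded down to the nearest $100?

Payment cap: 20% × $6,900 = $1,380/month.
At $13.34 per $1,000, that supports 1,380/13.34 × 1,000 ≈ $103,448 → $103,400.
LTV cap: 120% × $48,500 = $58,200 → $58,200.
Binding constraint: loan-to-value.

$58,200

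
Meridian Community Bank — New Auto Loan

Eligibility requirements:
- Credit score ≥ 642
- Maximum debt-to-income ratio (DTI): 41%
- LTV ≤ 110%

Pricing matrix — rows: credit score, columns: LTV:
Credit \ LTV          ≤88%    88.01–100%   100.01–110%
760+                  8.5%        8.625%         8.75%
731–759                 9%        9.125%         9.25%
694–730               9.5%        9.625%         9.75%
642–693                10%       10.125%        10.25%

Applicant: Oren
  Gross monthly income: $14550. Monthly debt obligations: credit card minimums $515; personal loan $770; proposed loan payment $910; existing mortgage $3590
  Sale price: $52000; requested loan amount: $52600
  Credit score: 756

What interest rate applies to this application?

9.25%

Credit score 756 ≥ 642; Total monthly debts = (515 + 770 + 910 + 3,590) = 5,785. Debt-to-income = 5,785/14,550 = 39.8% — meets 41% limit
LTV = 52,600/52,000 = 101.2% ≤ 110%
Credit 756 → row 731–759; LTV 101.2% → column 100.01–110%. Grid cell → 9.25%.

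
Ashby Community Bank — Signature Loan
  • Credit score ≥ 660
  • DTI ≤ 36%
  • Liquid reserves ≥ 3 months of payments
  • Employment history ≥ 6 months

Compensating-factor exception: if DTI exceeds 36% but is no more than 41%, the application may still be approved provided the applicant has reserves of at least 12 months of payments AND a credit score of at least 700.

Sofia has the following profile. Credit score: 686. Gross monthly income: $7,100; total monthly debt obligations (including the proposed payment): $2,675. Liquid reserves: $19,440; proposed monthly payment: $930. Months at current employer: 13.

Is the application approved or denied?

Credit score 686 ≥ 660 (meets base)
DTI: 2,675 ÷ 7,100 = 37.7%, over the 36% base limit.
Reserves = 19,440/930 = 20.9 months ≥ 3
Employment 13 ≥ 6 months
DTI 37.7% is within the 36%–41% exception band; checking compensating factors.
Override check — reserves: 20.9 mo (ok); score: 686 (below 700).
Override conditions not both satisfied; exception does not apply.

Denied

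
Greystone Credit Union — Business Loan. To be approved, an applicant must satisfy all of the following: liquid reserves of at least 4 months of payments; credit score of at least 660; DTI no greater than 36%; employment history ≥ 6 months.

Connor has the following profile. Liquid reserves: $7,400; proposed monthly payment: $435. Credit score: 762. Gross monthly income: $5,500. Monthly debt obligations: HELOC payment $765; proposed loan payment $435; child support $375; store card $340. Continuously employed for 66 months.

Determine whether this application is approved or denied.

Liquid reserves cover 7,400/435 = 17.0 months — ≥ 4 required
Credit score 762 ≥ 660 (meets)
Total monthly debts = (765 + 435 + 375 + 340) = 1,915. DTI = 1,915/5,500 = 34.8% ≤ 36%
Employment 66 ≥ 6 months
All criteria satisfied.

Approved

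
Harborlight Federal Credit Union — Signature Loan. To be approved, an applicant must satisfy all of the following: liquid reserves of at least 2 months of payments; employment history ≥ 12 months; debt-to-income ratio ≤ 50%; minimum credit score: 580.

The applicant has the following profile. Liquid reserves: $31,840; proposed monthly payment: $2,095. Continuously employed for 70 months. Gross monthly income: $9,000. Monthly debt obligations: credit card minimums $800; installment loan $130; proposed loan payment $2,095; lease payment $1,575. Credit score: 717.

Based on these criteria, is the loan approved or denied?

Denied

Reserves: 31,840 ÷ 2,095 = 15.2 months (meets 2-month minimum)
Employment 70 ≥ 12 months
Total monthly debts = (800 + 130 + 2,095 + 1,575) = 4,600. DTI: 4,600 ÷ 9,000 = 51.1%, exceeds the 50% cap
Credit score 717 ≥ 580 (meets)
Fails on DTI.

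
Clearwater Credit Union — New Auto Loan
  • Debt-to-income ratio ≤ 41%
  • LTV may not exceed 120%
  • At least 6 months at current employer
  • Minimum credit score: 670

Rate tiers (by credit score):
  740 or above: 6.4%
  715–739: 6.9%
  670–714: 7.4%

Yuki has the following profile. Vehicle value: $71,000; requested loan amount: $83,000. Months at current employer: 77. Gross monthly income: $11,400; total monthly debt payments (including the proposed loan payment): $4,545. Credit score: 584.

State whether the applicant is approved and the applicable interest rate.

Denied

Credit score 584 < 670 (below minimum)
DTI = 4,545/11,400 = 39.9% ≤ 41%
Loan-to-value = 83,000/71,000 = 116.9% — pass (120% max)
Employment 77 ≥ 6 months
Not all requirements met → denied.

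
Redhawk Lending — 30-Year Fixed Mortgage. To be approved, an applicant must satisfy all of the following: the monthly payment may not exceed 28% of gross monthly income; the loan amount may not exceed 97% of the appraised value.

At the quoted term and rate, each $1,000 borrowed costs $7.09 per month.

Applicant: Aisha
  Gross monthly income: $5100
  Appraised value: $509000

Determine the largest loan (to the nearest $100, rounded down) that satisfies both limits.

$201,400

Payment cap: 28% × $5,100 = $1,428/month.
At $7.09 per $1,000, that supports 1,428/7.09 × 1,000 ≈ $201,410 → $201,400.
LTV cap: 97% × $509,000 = $493,730 → $493,700.
Binding constraint: payment-to-income.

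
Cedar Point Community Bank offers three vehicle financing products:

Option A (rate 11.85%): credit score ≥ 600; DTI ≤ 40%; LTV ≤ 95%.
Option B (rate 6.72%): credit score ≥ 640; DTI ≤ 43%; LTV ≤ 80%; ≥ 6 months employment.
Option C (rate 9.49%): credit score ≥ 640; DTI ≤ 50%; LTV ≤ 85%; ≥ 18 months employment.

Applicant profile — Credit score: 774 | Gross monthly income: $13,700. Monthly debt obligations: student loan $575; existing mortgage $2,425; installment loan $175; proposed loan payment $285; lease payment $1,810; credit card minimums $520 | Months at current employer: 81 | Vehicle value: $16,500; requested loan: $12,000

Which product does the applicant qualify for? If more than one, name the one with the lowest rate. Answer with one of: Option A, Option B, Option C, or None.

Total debts = (575 + 2,425 + 175 + 285 + 1,810 + 520) = 5,790; DTI = 5,790/13,700 = 42.3%.
LTV = 12,000/16,500 = 72.7%.
Option A: score 774 ≥ 600; DTI 42.3% > 40%; LTV 72.7% ≤ 95% → does not qualify.
Option B: score 774 ≥ 640; DTI 42.3% ≤ 43%; LTV 72.7% ≤ 80%; employment 81 ≥ 6 mo → qualifies.
Option C: score 774 ≥ 640; DTI 42.3% ≤ 50%; LTV 72.7% ≤ 85%; employment 81 ≥ 18 mo → qualifies.
Qualifying: Option B, Option C. Lowest rate is 6.72% → Option B.

Option B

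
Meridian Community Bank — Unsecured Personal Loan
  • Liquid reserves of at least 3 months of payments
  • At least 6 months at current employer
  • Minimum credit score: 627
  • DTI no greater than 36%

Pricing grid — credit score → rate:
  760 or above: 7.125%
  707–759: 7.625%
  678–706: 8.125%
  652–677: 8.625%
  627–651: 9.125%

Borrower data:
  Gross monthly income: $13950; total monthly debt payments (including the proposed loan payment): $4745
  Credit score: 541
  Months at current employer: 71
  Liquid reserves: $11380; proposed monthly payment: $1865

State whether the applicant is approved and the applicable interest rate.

Credit score 541 < 627 (below minimum)
Reserves: 11,380 ÷ 1,865 = 6.1 months (meets 3-month minimum)
Debt-to-income = 4,745/13,950 = 34% — meets 36% limit
Employment 71 ≥ 6 months
Not all requirements met → denied.

Denied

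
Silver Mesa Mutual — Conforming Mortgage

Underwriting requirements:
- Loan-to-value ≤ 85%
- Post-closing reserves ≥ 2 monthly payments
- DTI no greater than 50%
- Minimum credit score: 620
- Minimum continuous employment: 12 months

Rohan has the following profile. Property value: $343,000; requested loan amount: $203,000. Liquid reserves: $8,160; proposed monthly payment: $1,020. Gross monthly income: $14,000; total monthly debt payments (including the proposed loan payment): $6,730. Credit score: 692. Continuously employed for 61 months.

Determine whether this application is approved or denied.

LTV = 203,000/343,000 = 59.2% ≤ 85%
Reserves = 8,160/1,020 = 8.0 months ≥ 2
Debt-to-income = 6,730/14,000 = 48.1% — meets 50% limit
Credit score 692 ≥ 620 (meets)
Employment 61 ≥ 12 months
All criteria satisfied.

Approved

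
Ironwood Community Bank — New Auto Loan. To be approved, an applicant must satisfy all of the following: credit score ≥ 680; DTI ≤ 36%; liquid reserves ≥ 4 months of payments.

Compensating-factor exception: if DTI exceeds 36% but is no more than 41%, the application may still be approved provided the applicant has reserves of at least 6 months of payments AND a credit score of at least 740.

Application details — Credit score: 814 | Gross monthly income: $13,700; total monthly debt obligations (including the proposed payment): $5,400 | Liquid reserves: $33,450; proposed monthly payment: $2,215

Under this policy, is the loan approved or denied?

Credit score 814 ≥ 680 (meets base)
DTI: 5,400 ÷ 13,700 = 39.4%, over the 36% base limit.
Liquid reserves cover 33,450/2,215 = 15.1 months — ≥ 4 required
DTI 39.4% is within the 36%–41% exception band; checking compensating factors.
Reserves 15.1 ≥ 6 months; credit score 814 ≥ 740.
Both compensating conditions met → exception applies.

Approved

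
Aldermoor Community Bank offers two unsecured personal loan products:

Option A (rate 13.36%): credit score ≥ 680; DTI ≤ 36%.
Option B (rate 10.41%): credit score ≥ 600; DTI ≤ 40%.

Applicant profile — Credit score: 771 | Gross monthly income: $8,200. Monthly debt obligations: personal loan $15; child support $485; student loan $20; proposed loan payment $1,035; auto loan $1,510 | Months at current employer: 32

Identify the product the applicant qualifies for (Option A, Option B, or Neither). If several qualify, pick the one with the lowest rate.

Option B

Total debts = (15 + 485 + 20 + 1,035 + 1,510) = 3,065; DTI = 3,065/8,200 = 37.4%.
Option A: score 771 ≥ 680; DTI 37.4% > 36% → does not qualify.
Option B: score 771 ≥ 600; DTI 37.4% ≤ 40% → qualifies.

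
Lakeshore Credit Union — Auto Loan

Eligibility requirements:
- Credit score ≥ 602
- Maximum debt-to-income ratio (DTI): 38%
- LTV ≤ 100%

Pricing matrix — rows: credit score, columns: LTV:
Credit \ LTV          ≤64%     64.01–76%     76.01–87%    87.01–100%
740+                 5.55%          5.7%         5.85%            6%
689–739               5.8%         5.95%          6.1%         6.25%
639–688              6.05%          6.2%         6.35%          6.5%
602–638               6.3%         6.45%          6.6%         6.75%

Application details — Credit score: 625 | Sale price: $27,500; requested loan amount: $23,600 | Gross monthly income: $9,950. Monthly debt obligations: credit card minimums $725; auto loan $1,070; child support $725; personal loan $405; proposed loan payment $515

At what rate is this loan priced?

6.6%

Credit score 625 ≥ 602; Total monthly debts = (725 + 1,070 + 725 + 405 + 515) = 3,440. Debt-to-income = 3,440/9,950 = 34.6% — meets 38% limit
LTV: 23,600 ÷ 27,500 = 85.8%, within 100% cap
Row: 625 falls in 602–638. Column: 85.8% falls in 76.01–87%. Rate = 6.6%.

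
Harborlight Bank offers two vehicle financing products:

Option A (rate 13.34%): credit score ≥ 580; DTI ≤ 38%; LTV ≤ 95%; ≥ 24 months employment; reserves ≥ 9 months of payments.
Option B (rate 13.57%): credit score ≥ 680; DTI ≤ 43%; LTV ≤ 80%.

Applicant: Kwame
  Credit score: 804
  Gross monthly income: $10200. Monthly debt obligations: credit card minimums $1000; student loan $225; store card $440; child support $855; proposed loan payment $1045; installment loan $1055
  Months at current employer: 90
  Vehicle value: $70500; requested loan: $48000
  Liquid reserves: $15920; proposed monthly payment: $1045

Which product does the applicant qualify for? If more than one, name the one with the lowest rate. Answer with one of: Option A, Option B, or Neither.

Total debts = (1,000 + 225 + 440 + 855 + 1,045 + 1,055) = 4,620; DTI = 4,620/10,200 = 45.3%.
LTV = 48,000/70,500 = 68.1%.
Reserves = 15,920/1,045 = 15.2 months.
Option A: score 804 ≥ 580; DTI 45.3% > 38%; LTV 68.1% ≤ 95%; employment 90 ≥ 24 mo; reserves 15.2 ≥ 9 mo → does not qualify.
Option B: score 804 ≥ 680; DTI 45.3% > 43%; LTV 68.1% ≤ 80% → does not qualify.

Neither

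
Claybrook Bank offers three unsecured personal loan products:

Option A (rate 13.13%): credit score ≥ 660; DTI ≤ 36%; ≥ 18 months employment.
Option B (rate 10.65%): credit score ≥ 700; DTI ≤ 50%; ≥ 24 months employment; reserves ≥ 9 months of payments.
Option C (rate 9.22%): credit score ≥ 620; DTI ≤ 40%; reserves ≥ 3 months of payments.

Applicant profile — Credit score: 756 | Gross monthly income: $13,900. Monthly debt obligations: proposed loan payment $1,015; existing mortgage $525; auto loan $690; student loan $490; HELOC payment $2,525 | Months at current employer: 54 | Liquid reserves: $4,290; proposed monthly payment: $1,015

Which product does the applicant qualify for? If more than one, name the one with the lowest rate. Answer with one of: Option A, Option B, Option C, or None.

Total debts = (1,015 + 525 + 690 + 490 + 2,525) = 5,245; DTI = 5,245/13,900 = 37.7%.
Reserves = 4,290/1,015 = 4.2 months.
Option A: score 756 ≥ 660; DTI 37.7% > 36%; employment 54 ≥ 18 mo → does not qualify.
Option B: score 756 ≥ 700; DTI 37.7% ≤ 50%; employment 54 ≥ 24 mo; reserves 4.2 < 9 mo → does not qualify.
Option C: score 756 ≥ 620; DTI 37.7% ≤ 40%; reserves 4.2 ≥ 3 mo → qualifies.

Option C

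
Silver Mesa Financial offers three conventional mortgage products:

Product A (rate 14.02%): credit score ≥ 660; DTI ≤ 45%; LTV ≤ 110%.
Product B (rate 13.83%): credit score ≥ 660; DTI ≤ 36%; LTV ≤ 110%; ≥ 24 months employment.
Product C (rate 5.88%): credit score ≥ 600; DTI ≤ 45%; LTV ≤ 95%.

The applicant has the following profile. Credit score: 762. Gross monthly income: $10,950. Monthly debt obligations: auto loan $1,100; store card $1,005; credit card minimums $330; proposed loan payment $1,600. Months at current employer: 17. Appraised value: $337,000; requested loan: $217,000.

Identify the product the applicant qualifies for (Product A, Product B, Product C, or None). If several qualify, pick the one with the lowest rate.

Product C

Total debts = (1,100 + 1,005 + 330 + 1,600) = 4,035; DTI = 4,035/10,950 = 36.8%.
LTV = 217,000/337,000 = 64.4%.
Product A: score 762 ≥ 660; DTI 36.8% ≤ 45%; LTV 64.4% ≤ 110% → qualifies.
Product B: score 762 ≥ 660; DTI 36.8% > 36%; LTV 64.4% ≤ 110%; employment 17 < 24 mo → does not qualify.
Product C: score 762 ≥ 600; DTI 36.8% ≤ 45%; LTV 64.4% ≤ 95% → qualifies.
Qualifying: Product A, Product C. Lowest rate is 5.88% → Product C.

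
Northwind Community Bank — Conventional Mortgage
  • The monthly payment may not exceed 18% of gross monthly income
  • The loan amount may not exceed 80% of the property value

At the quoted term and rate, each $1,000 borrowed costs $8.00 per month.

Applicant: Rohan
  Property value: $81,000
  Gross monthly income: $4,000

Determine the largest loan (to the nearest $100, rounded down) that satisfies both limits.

$64,800

Payment cap: 18% × $4,000 = $720/month.
At $8.00 per $1,000, that supports 720/8.00 × 1,000 ≈ $90,000 → $90,000.
LTV cap: 80% × $81,000 = $64,800 → $64,800.
Binding constraint: loan-to-value.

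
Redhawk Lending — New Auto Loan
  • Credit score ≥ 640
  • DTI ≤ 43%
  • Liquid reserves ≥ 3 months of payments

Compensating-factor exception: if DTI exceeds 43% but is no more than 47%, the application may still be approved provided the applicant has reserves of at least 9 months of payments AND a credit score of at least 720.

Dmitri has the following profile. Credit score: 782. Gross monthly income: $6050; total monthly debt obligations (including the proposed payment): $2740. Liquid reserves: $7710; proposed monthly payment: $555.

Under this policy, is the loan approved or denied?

Approved

Credit score 782 ≥ 640 (meets base)
DTI = 2,740/6,050 = 45.3% > 43% — standard DTI limit exceeded.
Reserves: 7,710 ÷ 555 = 13.9 months (meets 3-month minimum)
45.3% falls in the override range (43%–47%), so the compensating-factor test applies.
Override check — reserves: 13.9 mo (ok); score: 782 (ok).
Both override conditions satisfied; DTI exception granted.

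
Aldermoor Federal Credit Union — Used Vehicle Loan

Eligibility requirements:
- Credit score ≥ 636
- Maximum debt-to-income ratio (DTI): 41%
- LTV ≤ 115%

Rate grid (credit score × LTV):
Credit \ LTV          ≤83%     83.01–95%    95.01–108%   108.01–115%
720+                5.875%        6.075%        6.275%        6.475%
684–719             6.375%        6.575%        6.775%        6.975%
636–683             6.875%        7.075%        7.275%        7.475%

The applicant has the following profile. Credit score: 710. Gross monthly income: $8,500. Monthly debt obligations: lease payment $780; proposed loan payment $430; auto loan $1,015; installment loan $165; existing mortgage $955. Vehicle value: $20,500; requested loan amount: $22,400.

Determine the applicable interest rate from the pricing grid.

6.975%

Credit score 710 ≥ 636; Total monthly debts = (780 + 430 + 1,015 + 165 + 955) = 3,345. DTI = 3,345/8,500 = 39.4% ≤ 41%
LTV = 22,400/20,500 = 109.3% ≤ 115%
Row: 710 falls in 684–719. Column: 109.3% falls in 108.01–115%. Rate = 6.975%.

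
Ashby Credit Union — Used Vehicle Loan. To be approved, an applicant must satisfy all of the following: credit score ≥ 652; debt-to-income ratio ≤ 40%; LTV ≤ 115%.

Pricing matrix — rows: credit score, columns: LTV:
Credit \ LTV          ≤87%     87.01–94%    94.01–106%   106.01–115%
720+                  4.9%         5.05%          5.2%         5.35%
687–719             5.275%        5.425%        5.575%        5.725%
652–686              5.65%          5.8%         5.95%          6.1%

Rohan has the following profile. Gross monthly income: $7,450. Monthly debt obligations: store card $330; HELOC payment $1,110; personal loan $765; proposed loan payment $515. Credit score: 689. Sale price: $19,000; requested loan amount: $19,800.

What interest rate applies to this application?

Credit score 689 ≥ 652; Total monthly debts = (330 + 1,110 + 765 + 515) = 2,720. DTI = 2,720/7,450 = 36.5% ≤ 40%
LTV: 19,800 ÷ 19,000 = 104.2%, within 115% cap
Row: 689 falls in 687–719. Column: 104.2% falls in 94.01–106%. Rate = 5.575%.

5.575%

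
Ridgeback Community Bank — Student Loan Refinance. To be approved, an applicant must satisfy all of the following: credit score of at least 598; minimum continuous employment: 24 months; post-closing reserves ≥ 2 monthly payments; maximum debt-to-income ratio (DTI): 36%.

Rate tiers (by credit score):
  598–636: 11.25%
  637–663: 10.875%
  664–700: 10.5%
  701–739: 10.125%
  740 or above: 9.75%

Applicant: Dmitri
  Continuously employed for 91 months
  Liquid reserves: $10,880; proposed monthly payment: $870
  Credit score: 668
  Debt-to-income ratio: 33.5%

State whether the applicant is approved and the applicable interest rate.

Approved at 10.5%

Credit score 668 ≥ 598 (meets minimum)
Employment 91 ≥ 24 months
Reserves = 10,880/870 = 12.5 months ≥ 2
Debt-to-income 33.5% vs 36% cap — pass
All requirements met. Score 668 falls in the 664–700 tier → 10.5%.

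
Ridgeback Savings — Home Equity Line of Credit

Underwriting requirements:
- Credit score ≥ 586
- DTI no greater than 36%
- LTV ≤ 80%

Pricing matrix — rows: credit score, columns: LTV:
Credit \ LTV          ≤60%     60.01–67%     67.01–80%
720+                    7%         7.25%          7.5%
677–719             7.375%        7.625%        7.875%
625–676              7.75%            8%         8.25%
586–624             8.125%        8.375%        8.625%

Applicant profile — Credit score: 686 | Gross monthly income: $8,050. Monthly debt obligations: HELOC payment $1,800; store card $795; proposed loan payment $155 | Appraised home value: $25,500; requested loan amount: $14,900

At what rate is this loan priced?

Credit score 686 ≥ 586; Total monthly debts = (1,800 + 795 + 155) = 2,750. Debt-to-income = 2,750/8,050 = 34.2% — meets 36% limit
Loan-to-value = 14,900/25,500 = 58.4% — pass (80% max)
Credit 686 → row 677–719; LTV 58.4% → column ≤60%. Grid cell → 7.375%.

7.375%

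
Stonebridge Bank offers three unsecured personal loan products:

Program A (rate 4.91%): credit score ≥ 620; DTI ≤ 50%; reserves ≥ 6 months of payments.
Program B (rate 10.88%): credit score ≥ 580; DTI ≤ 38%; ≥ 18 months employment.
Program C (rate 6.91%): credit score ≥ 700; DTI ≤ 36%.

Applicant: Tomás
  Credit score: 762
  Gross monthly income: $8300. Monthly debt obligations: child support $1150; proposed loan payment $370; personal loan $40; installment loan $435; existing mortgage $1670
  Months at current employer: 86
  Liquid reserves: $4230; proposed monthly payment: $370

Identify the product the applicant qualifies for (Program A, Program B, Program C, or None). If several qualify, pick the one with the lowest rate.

Total debts = (1,150 + 370 + 40 + 435 + 1,670) = 3,665; DTI = 3,665/8,300 = 44.2%.
Reserves = 4,230/370 = 11.4 months.
Program A: score 762 ≥ 620; DTI 44.2% ≤ 50%; reserves 11.4 ≥ 6 mo → qualifies.
Program B: score 762 ≥ 580; DTI 44.2% > 38%; employment 86 ≥ 18 mo → does not qualify.
Program C: score 762 ≥ 700; DTI 44.2% > 36% → does not qualify.

Program A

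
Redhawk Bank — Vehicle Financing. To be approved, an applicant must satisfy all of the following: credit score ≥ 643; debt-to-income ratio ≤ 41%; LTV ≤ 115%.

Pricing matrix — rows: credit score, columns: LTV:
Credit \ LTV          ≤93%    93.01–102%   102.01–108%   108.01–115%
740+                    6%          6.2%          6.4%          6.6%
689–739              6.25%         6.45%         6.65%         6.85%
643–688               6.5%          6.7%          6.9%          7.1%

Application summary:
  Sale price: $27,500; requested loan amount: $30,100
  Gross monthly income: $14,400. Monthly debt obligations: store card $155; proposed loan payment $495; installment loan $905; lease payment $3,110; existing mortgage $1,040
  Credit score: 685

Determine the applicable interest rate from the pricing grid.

7.1%

Credit score 685 ≥ 643; Total monthly debts = (155 + 495 + 905 + 3,110 + 1,040) = 5,705. DTI = 5,705/14,400 = 39.6% ≤ 41%
Loan-to-value = 30,100/27,500 = 109.5% — pass (115% max)
Score 685 is in the 643–688 band; LTV 109.5% is in the 108.01–115% band → 7.1%.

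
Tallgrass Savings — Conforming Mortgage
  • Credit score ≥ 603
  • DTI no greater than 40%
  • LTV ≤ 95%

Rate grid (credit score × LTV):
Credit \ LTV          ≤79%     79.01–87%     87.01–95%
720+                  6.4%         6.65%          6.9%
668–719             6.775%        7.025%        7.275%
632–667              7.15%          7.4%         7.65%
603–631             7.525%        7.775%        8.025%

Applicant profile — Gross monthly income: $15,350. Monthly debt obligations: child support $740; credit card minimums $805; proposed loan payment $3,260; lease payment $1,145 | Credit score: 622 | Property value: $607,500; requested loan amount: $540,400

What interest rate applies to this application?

8.025%

Credit score 622 ≥ 603; Total monthly debts = (740 + 805 + 3,260 + 1,145) = 5,950. DTI: 5,950 ÷ 15,350 = 38.8%, within the 40% cap
Loan-to-value = 540,400/607,500 = 89% — pass (95% max)
Credit 622 → row 603–631; LTV 89% → column 87.01–95%. Grid cell → 8.025%.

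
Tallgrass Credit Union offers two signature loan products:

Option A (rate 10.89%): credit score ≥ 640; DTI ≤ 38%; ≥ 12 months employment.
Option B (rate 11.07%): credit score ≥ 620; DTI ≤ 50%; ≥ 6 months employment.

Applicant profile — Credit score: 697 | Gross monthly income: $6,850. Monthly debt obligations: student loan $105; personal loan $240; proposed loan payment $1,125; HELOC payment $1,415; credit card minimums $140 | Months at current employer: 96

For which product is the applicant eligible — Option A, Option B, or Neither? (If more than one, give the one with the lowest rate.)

Total debts = (105 + 240 + 1,125 + 1,415 + 140) = 3,025; DTI = 3,025/6,850 = 44.2%.
Option A: score 697 ≥ 640; DTI 44.2% > 38%; employment 96 ≥ 12 mo → does not qualify.
Option B: score 697 ≥ 620; DTI 44.2% ≤ 50%; employment 96 ≥ 6 mo → qualifies.

Option B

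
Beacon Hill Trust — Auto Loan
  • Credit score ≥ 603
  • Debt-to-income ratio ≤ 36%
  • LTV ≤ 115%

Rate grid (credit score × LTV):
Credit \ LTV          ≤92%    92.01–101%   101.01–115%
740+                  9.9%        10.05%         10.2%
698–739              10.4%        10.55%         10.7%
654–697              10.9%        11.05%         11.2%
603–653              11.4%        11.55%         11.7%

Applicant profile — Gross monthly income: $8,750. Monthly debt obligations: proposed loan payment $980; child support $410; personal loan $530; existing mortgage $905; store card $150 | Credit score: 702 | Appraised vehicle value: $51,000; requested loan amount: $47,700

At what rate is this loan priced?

Credit score 702 ≥ 603; Total monthly debts = (980 + 410 + 530 + 905 + 150) = 2,975. DTI = 2,975/8,750 = 34% ≤ 36%
LTV: 47,700 ÷ 51,000 = 93.5%, within 115% cap
Credit 702 → row 698–739; LTV 93.5% → column 92.01–101%. Grid cell → 10.55%.

10.55%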